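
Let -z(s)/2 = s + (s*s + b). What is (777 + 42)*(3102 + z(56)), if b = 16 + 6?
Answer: -2723994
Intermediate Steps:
b = 22
z(s) = -44 - 2*s - 2*s**2 (z(s) = -2*(s + (s*s + 22)) = -2*(s + (s**2 + 22)) = -2*(s + (22 + s**2)) = -2*(22 + s + s**2) = -44 - 2*s - 2*s**2)
(777 + 42)*(3102 + z(56)) = (777 + 42)*(3102 + (-44 - 2*56 - 2*56**2)) = 819*(3102 + (-44 - 112 - 2*3136)) = 819*(3102 + (-44 - 112 - 6272)) = 819*(3102 - 6428) = 819*(-3326) = -2723994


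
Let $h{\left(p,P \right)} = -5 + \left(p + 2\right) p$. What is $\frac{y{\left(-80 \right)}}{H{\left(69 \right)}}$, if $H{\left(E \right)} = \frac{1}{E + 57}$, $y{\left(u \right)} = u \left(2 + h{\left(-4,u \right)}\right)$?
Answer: $-50400$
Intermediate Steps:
$h{\left(p,P \right)} = -5 + p \left(2 + p\right)$ ($h{\left(p,P \right)} = -5 + \left(2 + p\right) p = -5 + p \left(2 + p\right)$)
$y{\left(u \right)} = 5 u$ ($y{\left(u \right)} = u \left(2 + \left(-5 + \left(-4\right)^{2} + 2 \left(-4\right)\right)\right) = u \left(2 - -3\right) = u \left(2 + 3\right) = u 5 = 5 u$)
$H{\left(E \right)} = \frac{1}{57 + E}$
$\frac{y{\left(-80 \right)}}{H{\left(69 \right)}} = \frac{5 \left(-80\right)}{\frac{1}{57 + 69}} = - \frac{400}{\frac{1}{126}} = - 400 \frac{1}{\frac{1}{126}} = \left(-400\right) 126 = -50400$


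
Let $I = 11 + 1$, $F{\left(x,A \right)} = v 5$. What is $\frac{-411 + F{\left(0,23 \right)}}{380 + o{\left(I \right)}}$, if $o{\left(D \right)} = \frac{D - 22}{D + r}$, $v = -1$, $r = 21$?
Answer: $- \frac{6864}{6265} \approx -1.0956$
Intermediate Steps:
$F{\left(x,A \right)} = -5$ ($F{\left(x,A \right)} = \left(-1\right) 5 = -5$)
$I = 12$
$o{\left(D \right)} = \frac{-22 + D}{21 + D}$ ($o{\left(D \right)} = \frac{D - 22}{D + 21} = \frac{-22 + D}{21 + D}$)
$\frac{-411 + F{\left(0,23 \right)}}{380 + o{\left(I \right)}} = \frac{-411 - 5}{380 + \frac{-22 + 12}{21 + 12}} = - \frac{416}{380 + \frac{1}{33} \left(-10\right)} = - \frac{416}{380 - \frac{10}{33}} = - \frac{416}{\frac{12530}{33}} = \left(-416\right) \frac{33}{12530} = - \frac{6864}{6265}$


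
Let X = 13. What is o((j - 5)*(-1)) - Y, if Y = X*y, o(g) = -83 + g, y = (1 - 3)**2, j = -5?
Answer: -125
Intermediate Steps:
y = 4 (y = (-2)**2 = 4)
Y = 52 (Y = 13*4 = 52)
o((j - 5)*(-1)) - Y = (-83 + (-5 - 5)*(-1)) - 1*52 = (-83 - 10*(-1)) - 52 = (-83 + 10) - 52 = -73 - 52 = -125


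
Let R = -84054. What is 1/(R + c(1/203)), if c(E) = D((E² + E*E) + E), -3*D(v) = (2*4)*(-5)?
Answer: -3/252122 ≈ -1.1899e-5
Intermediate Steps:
D(v) = 40/3 (D(v) = -2*4*(-5)/3 = -8*(-5)/3 = -⅓*(-40) = 40/3)
c(E) = 40/3
1/(R + c(1/203)) = 1/(-84054 + 40/3) = 1/(-252122/3) = -3/252122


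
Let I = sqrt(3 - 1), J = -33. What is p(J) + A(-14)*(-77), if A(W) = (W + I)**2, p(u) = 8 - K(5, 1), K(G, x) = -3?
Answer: -15235 + 2156*sqrt(2) ≈ -12186.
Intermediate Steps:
I = sqrt(2) ≈ 1.4142
p(u) = 11 (p(u) = 8 - 1*(-3) = 8 + 3 = 11)
A(W) = (W + sqrt(2))**2
p(J) + A(-14)*(-77) = 11 + (-14 + sqrt(2))**2*(-77) = 11 - 77*(-14 + sqrt(2))**2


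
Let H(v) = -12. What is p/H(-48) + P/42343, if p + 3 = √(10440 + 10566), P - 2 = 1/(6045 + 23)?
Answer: 16061617/64234331 - √2334/4 ≈ -11.828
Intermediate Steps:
P = 12137/6068 (P = 2 + 1/(6045 + 23) = 2 + 1/6068 = 12137/6068 ≈ 2.0002)
p = -3 + 3*√2334 (p = -3 + √(10440 + 10566) = -3 + √21006 = -3 + 3*√2334 ≈ 141.93)
p/H(-48) + P/42343 = (-3 + 3*√2334)/(-12) + (12137/6068)/42343 = (-3 + 3*√2334)*(-1/12) + (12137/6068)*(1/42343) = (¼ - √2334/4) + 12137/256937324 = 16061617/64234331 - √2334/4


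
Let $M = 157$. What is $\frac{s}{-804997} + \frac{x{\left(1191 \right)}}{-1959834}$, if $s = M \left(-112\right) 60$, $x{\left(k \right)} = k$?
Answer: $\frac{688914837311}{525886830166} \approx 1.31$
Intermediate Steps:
$s = -1055040$ ($s = 157 \left(-112\right) 60 = \left(-17584\right) 60 = -1055040$)
$\frac{s}{-804997} + \frac{x{\left(1191 \right)}}{-1959834} = - \frac{1055040}{-804997} + \frac{1191}{-1959834} = \left(-1055040\right) \left(- \frac{1}{804997}\right) + 1191 \left(- \frac{1}{1959834}\right) = \frac{1055040}{804997} - \frac{397}{653278} = \frac{688914837311}{525886830166}$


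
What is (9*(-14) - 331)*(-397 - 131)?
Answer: 241296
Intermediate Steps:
(9*(-14) - 331)*(-397 - 131) = (-126 - 331)*(-528) = -457*(-528) = 241296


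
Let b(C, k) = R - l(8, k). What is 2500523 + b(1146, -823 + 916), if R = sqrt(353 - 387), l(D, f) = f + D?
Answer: 2500422 + I*sqrt(34) ≈ 2.5004e+6 + 5.831*I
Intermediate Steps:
l(D, f) = D + f
R = I*sqrt(34) (R = sqrt(-34) = I*sqrt(34) ≈ 5.8309*I)
b(C, k) = -8 - k + I*sqrt(34) (b(C, k) = I*sqrt(34) - (8 + k) = I*sqrt(34) + (-8 - k) = -8 - k + I*sqrt(34))
2500523 + b(1146, -823 + 916) = 2500523 + (-8 - (-823 + 916) + I*sqrt(34)) = 2500523 + (-8 - 1*93 + I*sqrt(34)) = 2500523 + (-8 - 93 + I*sqrt(34)) = 2500523 + (-101 + I*sqrt(34)) = 2500422 + I*sqrt(34)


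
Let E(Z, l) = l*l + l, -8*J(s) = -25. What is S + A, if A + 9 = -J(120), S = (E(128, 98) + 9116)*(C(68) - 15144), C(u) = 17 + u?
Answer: -2267042193/8 ≈ -2.8338e+8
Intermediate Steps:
J(s) = 25/8 (J(s) = -⅛*(-25) = 25/8)
E(Z, l) = l + l² (E(Z, l) = l² + l = l + l²)
S = -283380262 (S = (98*(1 + 98) + 9116)*((17 + 68) - 15144) = (98*99 + 9116)*(85 - 15144) = (9702 + 9116)*(-15059) = 18818*(-15059) = -283380262)
A = -97/8 (A = -9 - 1*25/8 = -9 - 25/8 = -97/8 ≈ -12.125)
S + A = -283380262 - 97/8 = -2267042193/8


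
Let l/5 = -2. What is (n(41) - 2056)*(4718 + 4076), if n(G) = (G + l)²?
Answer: -9629430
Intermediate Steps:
l = -10 (l = 5*(-2) = -10)
n(G) = (-10 + G)² (n(G) = (G - 10)² = (-10 + G)²)
(n(41) - 2056)*(4718 + 4076) = ((-10 + 41)² - 2056)*(4718 + 4076) = (31² - 2056)*8794 = (961 - 2056)*8794 = -1095*8794 = -9629430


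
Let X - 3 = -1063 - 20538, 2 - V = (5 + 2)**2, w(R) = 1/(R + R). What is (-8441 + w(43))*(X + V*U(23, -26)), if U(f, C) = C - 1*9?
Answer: 14484381525/86 ≈ 1.6842e+8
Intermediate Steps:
w(R) = 1/(2*R)
U(f, C) = -9 + C (U(f, C) = C - 9 = -9 + C)
V = -47 (V = 2 - (5 + 2)**2 = 2 - 1*7**2 = 2 - 1*49 = 2 - 49 = -47)
X = -21598 (X = 3 + (-1063 - 20538) = 3 - 21601 = -21598)
(-8441 + w(43))*(X + V*U(23, -26)) = (-8441 + (1/2)/43)*(-21598 - 47*(-9 - 26)) = (-8441 + (1/2)*(1/43))*(-21598 - 47*(-35)) = (-8441 + 1/86)*(-21598 + 1645) = -725925/86*(-19953) = 14484381525/86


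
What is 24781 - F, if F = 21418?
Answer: 3363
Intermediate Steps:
24781 - F = 24781 - 1*21418 = 24781 - 21418 = 3363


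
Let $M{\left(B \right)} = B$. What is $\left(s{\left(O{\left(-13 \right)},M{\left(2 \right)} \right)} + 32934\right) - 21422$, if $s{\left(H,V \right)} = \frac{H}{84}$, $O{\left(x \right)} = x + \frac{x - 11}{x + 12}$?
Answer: $\frac{967019}{84} \approx 11512.0$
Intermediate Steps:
$O{\left(x \right)} = x + \frac{-11 + x}{12 + x}$
$s{\left(H,V \right)} = \frac{H}{84}$ ($s{\left(H,V \right)} = H \frac{1}{84} = \frac{H}{84}$)
$\left(s{\left(O{\left(-13 \right)},M{\left(2 \right)} \right)} + 32934\right) - 21422 = \left(\frac{\frac{1}{12 - 13} \left(-11 + \left(-13\right)^{2} + 13 \left(-13\right)\right)}{84} + 32934\right) - 21422 = \left(\frac{\frac{1}{-1} \left(-11 + 169 - 169\right)}{84} + 32934\right) - 21422 = \left(\frac{\left(-1\right) \left(-11\right)}{84} + 32934\right) - 21422 = \left(\frac{1}{84} \cdot 11 + 32934\right) - 21422 = \left(\frac{11}{84} + 32934\right) - 21422 = \frac{2766467}{84} - 21422 = \frac{967019}{84}$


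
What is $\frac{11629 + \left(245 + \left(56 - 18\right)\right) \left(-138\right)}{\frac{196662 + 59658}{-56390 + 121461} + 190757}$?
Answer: $- \frac{1784572175}{12413005067} \approx -0.14377$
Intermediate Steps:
$\frac{11629 + \left(245 + \left(56 - 18\right)\right) \left(-138\right)}{\frac{196662 + 59658}{-56390 + 121461} + 190757} = \frac{11629 + \left(245 + 38\right) \left(-138\right)}{\frac{256320}{65071} + 190757} = \frac{11629 + 283 \left(-138\right)}{256320 \cdot \frac{1}{65071} + 190757} = \frac{11629 - 39054}{\frac{256320}{65071} + 190757} = - \frac{27425}{\frac{12413005067}{65071}} = \left(-27425\right) \frac{65071}{12413005067} = - \frac{1784572175}{12413005067}$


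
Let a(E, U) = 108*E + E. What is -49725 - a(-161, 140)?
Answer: -32176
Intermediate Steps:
a(E, U) = 109*E
-49725 - a(-161, 140) = -49725 - 109*(-161) = -49725 - 1*(-17549) = -49725 + 17549 = -32176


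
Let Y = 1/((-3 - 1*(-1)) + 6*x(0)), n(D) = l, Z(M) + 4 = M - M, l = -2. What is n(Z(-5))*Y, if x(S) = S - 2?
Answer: 1/7 ≈ 0.14286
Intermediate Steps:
x(S) = -2 + S
Z(M) = -4 (Z(M) = -4 + (M - M) = -4 + 0 = -4)
n(D) = -2
Y = -1/14 (Y = 1/((-3 - 1*(-1)) + 6*(-2 + 0)) = 1/((-3 + 1) + 6*(-2)) = 1/(-2 - 12) = 1/(-14) = -1/14 ≈ -0.071429)
n(Z(-5))*Y = -2*(-1/14) = 1/7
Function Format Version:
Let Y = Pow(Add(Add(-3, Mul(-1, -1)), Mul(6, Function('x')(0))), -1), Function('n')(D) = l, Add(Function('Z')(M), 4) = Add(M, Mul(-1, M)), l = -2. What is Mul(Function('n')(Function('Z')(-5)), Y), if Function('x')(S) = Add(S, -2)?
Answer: Rational(1, 7) ≈ 0.14286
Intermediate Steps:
Function('x')(S) = Add(-2, S)
Function('Z')(M) = -4 (Function('Z')(M) = Add(-4, Add(M, Mul(-1, M))) = Add(-4, 0) = -4)
Function('n')(D) = -2
Y = Rational(-1, 14) (Y = Pow(Add(Add(-3, Mul(-1, -1)), Mul(6, Add(-2, 0))), -1) = Pow(Add(Add(-3, 1), Mul(6, -2)), -1) = Pow(Add(-2, -12), -1) = Pow(-14, -1) = Rational(-1, 14) ≈ -0.071429)
Mul(Function('n')(Function('Z')(-5)), Y) = Mul(-2, Rational(-1, 14)) = Rational(1, 7)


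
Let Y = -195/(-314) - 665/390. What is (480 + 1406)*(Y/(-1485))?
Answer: 12519268/9092655 ≈ 1.3769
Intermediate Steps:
Y = -6638/6123 (Y = -195*(-1/314) - 665*1/390 = 195/314 - 133/78 = -6638/6123 ≈ -1.0841)
(480 + 1406)*(Y/(-1485)) = (480 + 1406)*(-6638/6123/(-1485)) = 1886*(-6638/6123*(-1/1485)) = 1886*(6638/9092655) = 12519268/9092655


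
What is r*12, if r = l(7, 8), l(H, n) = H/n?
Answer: 21/2 ≈ 10.500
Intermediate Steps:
r = 7/8 ≈ 0.87500
r*12 = (7/8)*12 = 21/2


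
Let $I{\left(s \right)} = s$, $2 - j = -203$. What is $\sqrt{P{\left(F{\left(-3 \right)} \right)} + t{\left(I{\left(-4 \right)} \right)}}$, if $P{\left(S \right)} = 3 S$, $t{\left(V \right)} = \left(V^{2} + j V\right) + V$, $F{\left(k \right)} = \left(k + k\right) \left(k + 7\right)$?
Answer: $4 i \sqrt{55} \approx 29.665 i$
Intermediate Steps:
$j = 205$ ($j = 2 - -203 = 2 + 203 = 205$)
$F{\left(k \right)} = 2 k \left(7 + k\right)$
$t{\left(V \right)} = V^{2} + 206 V$ ($t{\left(V \right)} = \left(V^{2} + 205 V\right) + V = V^{2} + 206 V$)
$\sqrt{P{\left(F{\left(-3 \right)} \right)} + t{\left(I{\left(-4 \right)} \right)}} = \sqrt{3 \cdot 2 \left(-3\right) \left(7 - 3\right) - 4 \left(206 - 4\right)} = \sqrt{3 \cdot 2 \left(-3\right) 4 - 808} = \sqrt{3 \left(-24\right) - 808} = \sqrt{-72 - 808} = \sqrt{-880} = 4 i \sqrt{55}$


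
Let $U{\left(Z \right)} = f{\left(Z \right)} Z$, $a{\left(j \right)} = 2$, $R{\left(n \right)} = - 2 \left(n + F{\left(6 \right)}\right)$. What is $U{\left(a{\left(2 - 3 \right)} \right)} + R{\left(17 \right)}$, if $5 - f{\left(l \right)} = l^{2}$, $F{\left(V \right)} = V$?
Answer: $-44$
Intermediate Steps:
$f{\left(l \right)} = 5 - l^{2}$
$R{\left(n \right)} = -12 - 2 n$ ($R{\left(n \right)} = - 2 \left(n + 6\right) = - 2 \left(6 + n\right) = -12 - 2 n$)
$U{\left(Z \right)} = Z \left(5 - Z^{2}\right)$ ($U{\left(Z \right)} = \left(5 - Z^{2}\right) Z = Z \left(5 - Z^{2}\right)$)
$U{\left(a{\left(2 - 3 \right)} \right)} + R{\left(17 \right)} = 2 \left(5 - 2^{2}\right) - 46 = 2 \left(5 - 4\right) - 46 = 2 \cdot 1 - 46 = 2 - 46 = -44$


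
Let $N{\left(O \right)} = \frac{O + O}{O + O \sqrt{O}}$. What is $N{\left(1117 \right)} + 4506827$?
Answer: $\frac{2514809465}{558} + \frac{\sqrt{1117}}{558} \approx 4.5068 \cdot 10^{6}$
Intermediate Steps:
$N{\left(O \right)} = \frac{2 O}{O + O^{\frac{3}{2}}}$
$N{\left(1117 \right)} + 4506827 = 2 \cdot 1117 \frac{1}{1117 + 1117^{\frac{3}{2}}} + 4506827 = 2 \cdot 1117 \frac{1}{1117 + 1117 \sqrt{1117}} + 4506827 = \frac{2234}{1117 + 1117 \sqrt{1117}} + 4506827 = 4506827 + \frac{2234}{1117 + 1117 \sqrt{1117}}$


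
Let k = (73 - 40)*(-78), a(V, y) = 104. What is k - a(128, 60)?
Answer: -2678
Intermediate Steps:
k = -2574 (k = 33*(-78) = -2574)
k - a(128, 60) = -2574 - 1*104 = -2574 - 104 = -2678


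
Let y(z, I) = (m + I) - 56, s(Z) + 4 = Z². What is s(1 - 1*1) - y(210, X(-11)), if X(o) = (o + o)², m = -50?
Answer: -382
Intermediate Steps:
s(Z) = -4 + Z²
X(o) = 4*o² (X(o) = (2*o)² = 4*o²)
y(z, I) = -106 + I (y(z, I) = (-50 + I) - 56 = -106 + I)
s(1 - 1*1) - y(210, X(-11)) = (-4 + (1 - 1*1)²) - (-106 + 4*(-11)²) = (-4 + (1 - 1)²) - (-106 + 4*121) = (-4 + 0²) - (-106 + 484) = (-4 + 0) - 1*378 = -4 - 378 = -382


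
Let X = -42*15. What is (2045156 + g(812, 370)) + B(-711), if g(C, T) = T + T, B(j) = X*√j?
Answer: 2045896 - 1890*I*√79 ≈ 2.0459e+6 - 16799.0*I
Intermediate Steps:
X = -630
B(j) = -630*√j
g(C, T) = 2*T
(2045156 + g(812, 370)) + B(-711) = (2045156 + 2*370) - 1890*I*√79 = (2045156 + 740) - 1890*I*√79 = 2045896 - 1890*I*√79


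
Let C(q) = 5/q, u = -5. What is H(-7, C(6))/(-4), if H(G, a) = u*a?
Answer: 25/24 ≈ 1.0417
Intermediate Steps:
H(G, a) = -5*a
H(-7, C(6))/(-4) = -25/6/(-4) = -25/6*(-¼) = 25/24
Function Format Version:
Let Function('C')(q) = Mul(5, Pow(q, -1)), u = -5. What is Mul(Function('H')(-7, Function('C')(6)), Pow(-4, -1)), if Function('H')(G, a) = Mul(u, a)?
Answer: Rational(25, 24) ≈ 1.0417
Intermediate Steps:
Function('H')(G, a) = Mul(-5, a)
Mul(Function('H')(-7, Function('C')(6)), Pow(-4, -1)) = Mul(Mul(-5, Mul(5, Pow(6, -1))), Pow(-4, -1)) = Mul(Mul(-5, Mul(5, Rational(1, 6))), Rational(-1, 4)) = Mul(Mul(-5, Rational(5, 6)), Rational(-1, 4)) = Mul(Rational(-25, 6), Rational(-1, 4)) = Rational(25, 24)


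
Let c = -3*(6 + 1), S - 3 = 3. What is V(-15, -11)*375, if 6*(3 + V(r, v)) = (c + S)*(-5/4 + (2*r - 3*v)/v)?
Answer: 26625/88 ≈ 302.56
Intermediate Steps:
S = 6 (S = 3 + 3 = 6)
c = -21 (c = -3*7 = -21)
V(r, v) = ⅛ - 5*(-3*v + 2*r)/(2*v) (V(r, v) = -3 + ((-21 + 6)*(-5/4 + (2*r - 3*v)/v))/6 = -3 + (-15*(-5*¼ + (-3*v + 2*r)/v))/6 = -3 + (-15*(-5/4 + (-3*v + 2*r)/v))/6 = -3 + (75/4 - 15*(-3*v + 2*r)/v)/6 = -3 + (25/8 - 5*(-3*v + 2*r)/(2*v)) = ⅛ - 5*(-3*v + 2*r)/(2*v))
V(-15, -11)*375 = (61/8 - 5*(-15)/(-11))*375 = (61/8 - 5*(-15)*(-1/11))*375 = (61/8 - 75/11)*375 = (71/88)*375 = 26625/88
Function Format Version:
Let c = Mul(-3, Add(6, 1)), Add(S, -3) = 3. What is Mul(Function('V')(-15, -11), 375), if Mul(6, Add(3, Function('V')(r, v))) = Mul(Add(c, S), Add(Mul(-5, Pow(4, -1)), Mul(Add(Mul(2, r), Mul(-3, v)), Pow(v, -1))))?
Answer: Rational(26625, 88) ≈ 302.56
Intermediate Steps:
S = 6 (S = Add(3, 3) = 6)
c = -21 (c = Mul(-3, 7) = -21)
Function('V')(r, v) = Add(Rational(1, 8), Mul(Rational(-5, 2), Pow(v, -1), Add(Mul(-3, v), Mul(2, r)))) (Function('V')(r, v) = Add(-3, Mul(Rational(1, 6), Mul(Add(-21, 6), Add(Mul(-5, Pow(4, -1)), Mul(Add(Mul(2, r), Mul(-3, v)), Pow(v, -1)))))) = Add(-3, Mul(Rational(1, 6), Mul(-15, Add(Mul(-5, Rational(1, 4)), Mul(Add(Mul(-3, v), Mul(2, r)), Pow(v, -1)))))) = Add(-3, Mul(Rational(1, 6), Mul(-15, Add(Rational(-5, 4), Mul(Pow(v, -1), Add(Mul(-3, v), Mul(2, r))))))) = Add(-3, Mul(Rational(1, 6), Add(Rational(75, 4), Mul(-15, Pow(v, -1), Add(Mul(-3, v), Mul(2, r)))))) = Add(-3, Add(Rational(25, 8), Mul(Rational(-5, 2), Pow(v, -1), Add(Mul(-3, v), Mul(2, r))))) = Add(Rational(1, 8), Mul(Rational(-5, 2), Pow(v, -1), Add(Mul(-3, v), Mul(2, r)))))
Mul(Function('V')(-15, -11), 375) = Mul(Add(Rational(61, 8), Mul(-5, -15, Pow(-11, -1))), 375) = Mul(Add(Rational(61, 8), Mul(-5, -15, Rational(-1, 11))), 375) = Mul(Add(Rational(61, 8), Rational(-75, 11)), 375) = Mul(Rational(71, 88), 375) = Rational(26625, 88)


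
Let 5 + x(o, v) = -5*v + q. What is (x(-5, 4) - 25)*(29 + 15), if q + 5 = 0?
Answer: -2420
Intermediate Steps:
q = -5 (q = -5 + 0 = -5)
x(o, v) = -10 - 5*v (x(o, v) = -5 + (-5*v - 5) = -5 + (-5 - 5*v) = -10 - 5*v)
(x(-5, 4) - 25)*(29 + 15) = ((-10 - 5*4) - 25)*(29 + 15) = ((-10 - 20) - 25)*44 = (-30 - 25)*44 = -55*44 = -2420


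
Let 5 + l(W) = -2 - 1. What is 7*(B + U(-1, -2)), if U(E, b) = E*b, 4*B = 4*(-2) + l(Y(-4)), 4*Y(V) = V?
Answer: -14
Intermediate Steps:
Y(V) = V/4
l(W) = -8 (l(W) = -5 + (-2 - 1) = -5 - 3 = -8)
B = -4 (B = (4*(-2) - 8)/4 = (-8 - 8)/4 = (1/4)*(-16) = -4)
7*(B + U(-1, -2)) = 7*(-4 - 1*(-2)) = 7*(-4 + 2) = 7*(-2) = -14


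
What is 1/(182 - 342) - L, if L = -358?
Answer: 57279/160 ≈ 357.99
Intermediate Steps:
1/(182 - 342) - L = 1/(182 - 342) - 1*(-358) = 1/(-160) + 358 = -1/160 + 358 = 57279/160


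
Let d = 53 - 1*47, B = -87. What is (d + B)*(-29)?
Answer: 2349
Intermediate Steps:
d = 6 (d = 53 - 47 = 6)
(d + B)*(-29) = (6 - 87)*(-29) = -81*(-29) = 2349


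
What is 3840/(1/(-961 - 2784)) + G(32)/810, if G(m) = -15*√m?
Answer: -14380800 - 2*√2/27 ≈ -1.4381e+7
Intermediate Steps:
3840/(1/(-961 - 2784)) + G(32)/810 = 3840/(1/(-961 - 2784)) - 60*√2/810 = 3840/(1/(-3745)) - 60*√2*(1/810) = 3840/(-1/3745) - 60*√2*(1/810) = 3840*(-3745) - 2*√2/27 = -14380800 - 2*√2/27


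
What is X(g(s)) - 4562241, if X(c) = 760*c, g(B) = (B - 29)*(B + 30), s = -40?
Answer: -4037841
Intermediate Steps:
g(B) = (-29 + B)*(30 + B)
X(g(s)) - 4562241 = 760*(-870 - 40 + (-40)**2) - 4562241 = 760*(-870 - 40 + 1600) - 4562241 = 760*690 - 4562241 = 524400 - 4562241 = -4037841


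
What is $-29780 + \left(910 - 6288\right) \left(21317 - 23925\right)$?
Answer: $13996044$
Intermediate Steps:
$-29780 + \left(910 - 6288\right) \left(21317 - 23925\right) = -29780 - -14025824 = -29780 + 14025824 = 13996044$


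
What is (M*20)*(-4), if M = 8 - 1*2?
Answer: -480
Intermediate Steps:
M = 6 (M = 8 - 2 = 6)
(M*20)*(-4) = (6*20)*(-4) = 120*(-4) = -480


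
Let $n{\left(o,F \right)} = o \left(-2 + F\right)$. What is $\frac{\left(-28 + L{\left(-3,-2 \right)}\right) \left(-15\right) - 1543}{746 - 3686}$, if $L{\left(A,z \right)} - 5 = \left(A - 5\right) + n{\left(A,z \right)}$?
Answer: $\frac{629}{1470} \approx 0.42789$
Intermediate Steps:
$L{\left(A,z \right)} = A + A \left(-2 + z\right)$ ($L{\left(A,z \right)} = 5 + \left(\left(A - 5\right) + A \left(-2 + z\right)\right) = 5 + \left(\left(-5 + A\right) + A \left(-2 + z\right)\right) = 5 + \left(-5 + A + A \left(-2 + z\right)\right) = A + A \left(-2 + z\right)$)
$\frac{\left(-28 + L{\left(-3,-2 \right)}\right) \left(-15\right) - 1543}{746 - 3686} = \frac{\left(-28 - 3 \left(-1 - 2\right)\right) \left(-15\right) - 1543}{746 - 3686} = \frac{\left(-28 - -9\right) \left(-15\right) - 1543}{-2940} = \left(\left(-28 + 9\right) \left(-15\right) - 1543\right) \left(- \frac{1}{2940}\right) = \left(\left(-19\right) \left(-15\right) - 1543\right) \left(- \frac{1}{2940}\right) = \left(285 - 1543\right) \left(- \frac{1}{2940}\right) = \left(-1258\right) \left(- \frac{1}{2940}\right) = \frac{629}{1470}$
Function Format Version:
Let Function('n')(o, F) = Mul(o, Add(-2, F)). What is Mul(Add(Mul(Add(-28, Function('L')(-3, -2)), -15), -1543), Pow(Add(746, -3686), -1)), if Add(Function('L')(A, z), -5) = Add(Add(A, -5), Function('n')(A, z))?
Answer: Rational(629, 1470) ≈ 0.42789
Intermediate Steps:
Function('L')(A, z) = Add(A, Mul(A, Add(-2, z))) (Function('L')(A, z) = Add(5, Add(Add(A, -5), Mul(A, Add(-2, z)))) = Add(5, Add(Add(-5, A), Mul(A, Add(-2, z)))) = Add(5, Add(-5, A, Mul(A, Add(-2, z)))) = Add(A, Mul(A, Add(-2, z))))
Mul(Add(Mul(Add(-28, Function('L')(-3, -2)), -15), -1543), Pow(Add(746, -3686), -1)) = Mul(Add(Mul(Add(-28, Mul(-3, Add(-1, -2))), -15), -1543), Pow(Add(746, -3686), -1)) = Mul(Add(Mul(Add(-28, Mul(-3, -3)), -15), -1543), Pow(-2940, -1)) = Mul(Add(Mul(Add(-28, 9), -15), -1543), Rational(-1, 2940)) = Mul(Add(Mul(-19, -15), -1543), Rational(-1, 2940)) = Mul(Add(285, -1543), Rational(-1, 2940)) = Mul(-1258, Rational(-1, 2940)) = Rational(629, 1470)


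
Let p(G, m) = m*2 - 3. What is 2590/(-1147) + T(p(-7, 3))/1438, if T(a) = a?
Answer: -100567/44578 ≈ -2.2560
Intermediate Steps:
p(G, m) = -3 + 2*m (p(G, m) = 2*m - 3 = -3 + 2*m)
2590/(-1147) + T(p(-7, 3))/1438 = 2590/(-1147) + (-3 + 2*3)/1438 = 2590*(-1/1147) + (-3 + 6)*(1/1438) = -70/31 + 3*(1/1438) = -70/31 + 3/1438 = -100567/44578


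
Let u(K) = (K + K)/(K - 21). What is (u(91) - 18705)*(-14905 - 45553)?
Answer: 5653548496/5 ≈ 1.1307e+9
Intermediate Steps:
u(K) = 2*K/(-21 + K) (u(K) = (2*K)/(-21 + K) = 2*K/(-21 + K))
(u(91) - 18705)*(-14905 - 45553) = (2*91/(-21 + 91) - 18705)*(-14905 - 45553) = (2*91/70 - 18705)*(-60458) = (2*91*(1/70) - 18705)*(-60458) = (13/5 - 18705)*(-60458) = -93512/5*(-60458) = 5653548496/5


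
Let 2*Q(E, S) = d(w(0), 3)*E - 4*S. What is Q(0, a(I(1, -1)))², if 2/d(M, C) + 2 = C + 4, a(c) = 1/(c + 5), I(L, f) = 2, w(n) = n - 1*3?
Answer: 4/49 ≈ 0.081633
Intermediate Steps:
w(n) = -3 + n (w(n) = n - 3 = -3 + n)
a(c) = 1/(5 + c)
d(M, C) = 2/(2 + C) (d(M, C) = 2/(-2 + (C + 4)) = 2/(-2 + (4 + C)) = 2/(2 + C))
Q(E, S) = -2*S + E/5 (Q(E, S) = ((2/(2 + 3))*E - 4*S)/2 = ((2/5)*E - 4*S)/2 = ((2*(⅕))*E - 4*S)/2 = (2*E/5 - 4*S)/2 = (-4*S + 2*E/5)/2 = -2*S + E/5)
Q(0, a(I(1, -1)))² = (-2/(5 + 2) + (⅕)*0)² = (-2/7 + 0)² = (-2/7)² = 4/49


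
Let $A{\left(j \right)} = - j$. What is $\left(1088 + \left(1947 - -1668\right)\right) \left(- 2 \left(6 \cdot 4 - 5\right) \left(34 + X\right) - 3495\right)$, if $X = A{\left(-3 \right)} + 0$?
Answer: $-23049403$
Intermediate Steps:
$X = 3$ ($X = \left(-1\right) \left(-3\right) + 0 = 3 + 0 = 3$)
$\left(1088 + \left(1947 - -1668\right)\right) \left(- 2 \left(6 \cdot 4 - 5\right) \left(34 + X\right) - 3495\right) = \left(1088 + \left(1947 - -1668\right)\right) \left(- 2 \left(6 \cdot 4 - 5\right) \left(34 + 3\right) - 3495\right) = \left(1088 + \left(1947 + 1668\right)\right) \left(- 2 \left(24 - 5\right) 37 - 3495\right) = \left(1088 + 3615\right) \left(\left(-2\right) 19 \cdot 37 - 3495\right) = 4703 \left(\left(-38\right) 37 - 3495\right) = 4703 \left(-1406 - 3495\right) = 4703 \left(-4901\right) = -23049403$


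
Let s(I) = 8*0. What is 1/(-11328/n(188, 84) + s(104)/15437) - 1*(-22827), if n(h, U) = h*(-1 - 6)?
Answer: 64646393/2832 ≈ 22827.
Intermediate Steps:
s(I) = 0
n(h, U) = -7*h (n(h, U) = h*(-7) = -7*h)
1/(-11328/n(188, 84) + s(104)/15437) - 1*(-22827) = 1/(-11328/((-7*188)) + 0/15437) - 1*(-22827) = 1/(-11328/(-1316) + 0*(1/15437)) + 22827 = 1/(-11328*(-1/1316) + 0) + 22827 = 1/(2832/329 + 0) + 22827 = 1/(2832/329) + 22827 = 329/2832 + 22827 = 64646393/2832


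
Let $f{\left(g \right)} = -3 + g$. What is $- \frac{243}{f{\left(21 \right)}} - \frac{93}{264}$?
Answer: $- \frac{1219}{88} \approx -13.852$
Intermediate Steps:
$- \frac{243}{f{\left(21 \right)}} - \frac{93}{264} = - \frac{243}{-3 + 21} - \frac{93}{264} = - \frac{243}{18} - \frac{31}{88} = \left(-243\right) \frac{1}{18} - \frac{31}{88} = - \frac{27}{2} - \frac{31}{88} = - \frac{1219}{88}$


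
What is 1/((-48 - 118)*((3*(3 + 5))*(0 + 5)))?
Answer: -1/19920 ≈ -5.0201e-5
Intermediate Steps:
1/((-48 - 118)*((3*(3 + 5))*(0 + 5))) = 1/(-166*3*8*5) = 1/(-3984*5) = 1/(-166*120) = 1/(-19920) = -1/19920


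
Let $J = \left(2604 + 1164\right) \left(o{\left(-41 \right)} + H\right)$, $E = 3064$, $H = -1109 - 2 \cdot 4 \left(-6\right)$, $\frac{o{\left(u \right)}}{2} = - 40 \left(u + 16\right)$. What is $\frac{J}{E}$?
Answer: $\frac{442269}{383} \approx 1154.8$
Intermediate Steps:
$o{\left(u \right)} = -1280 - 80 u$ ($o{\left(u \right)} = 2 \left(- 40 \left(u + 16\right)\right) = 2 \left(- 40 \left(16 + u\right)\right) = 2 \left(-640 - 40 u\right) = -1280 - 80 u$)
$H = -1061$ ($H = -1109 - 8 \left(-6\right) = -1109 - -48 = -1109 + 48 = -1061$)
$J = 3538152$ ($J = \left(2604 + 1164\right) \left(\left(-1280 - -3280\right) - 1061\right) = 3768 \left(\left(-1280 + 3280\right) - 1061\right) = 3768 \left(2000 - 1061\right) = 3768 \cdot 939 = 3538152$)
$\frac{J}{E} = \frac{3538152}{3064} = 3538152 \cdot \frac{1}{3064} = \frac{442269}{383}$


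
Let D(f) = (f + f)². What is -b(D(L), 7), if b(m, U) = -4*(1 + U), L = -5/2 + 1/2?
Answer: 32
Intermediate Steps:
L = -2 (L = -5*½ + 1*(½) = -5/2 + ½ = -2)
D(f) = 4*f² (D(f) = (2*f)² = 4*f²)
b(m, U) = -4 - 4*U
-b(D(L), 7) = -(-4 - 4*7) = -(-4 - 28) = -1*(-32) = 32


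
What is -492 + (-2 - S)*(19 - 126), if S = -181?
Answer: -19645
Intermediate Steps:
-492 + (-2 - S)*(19 - 126) = -492 + (-2 - 1*(-181))*(19 - 126) = -492 + (-2 + 181)*(-107) = -492 + 179*(-107) = -492 - 19153 = -19645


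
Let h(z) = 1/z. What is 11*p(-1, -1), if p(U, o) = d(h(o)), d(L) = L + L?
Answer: -22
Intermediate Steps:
h(z) = 1/z
d(L) = 2*L
p(U, o) = 2/o
11*p(-1, -1) = 11*(2/(-1)) = 11*(2*(-1)) = 11*(-2) = -22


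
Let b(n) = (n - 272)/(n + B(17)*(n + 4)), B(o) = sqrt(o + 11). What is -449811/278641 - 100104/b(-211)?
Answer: -1961885618939/44861201 - 600624*sqrt(7)/7 ≈ -2.7075e+5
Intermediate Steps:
B(o) = sqrt(11 + o)
b(n) = (-272 + n)/(n + 2*sqrt(7)*(4 + n)) (b(n) = (n - 272)/(n + sqrt(11 + 17)*(n + 4)) = (-272 + n)/(n + sqrt(28)*(4 + n)) = (-272 + n)/(n + (2*sqrt(7))*(4 + n)) = (-272 + n)/(n + 2*sqrt(7)*(4 + n)))
-449811/278641 - 100104/b(-211) = -449811/278641 - 100104*(-211 + 8*sqrt(7) + 2*(-211)*sqrt(7))/(-272 - 211) = -449811*1/278641 - (7040648/161 + 600624*sqrt(7)/7) = -449811/278641 - (7040648/161 + 600624*sqrt(7)/7) = -449811/278641 - 100104*(211/483 + 6*sqrt(7)/7) = -449811/278641 + (-7040648/161 - 600624*sqrt(7)/7) = -1961885618939/44861201 - 600624*sqrt(7)/7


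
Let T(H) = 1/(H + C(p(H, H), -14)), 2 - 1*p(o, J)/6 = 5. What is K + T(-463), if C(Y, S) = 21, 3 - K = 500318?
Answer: -221139231/442 ≈ -5.0032e+5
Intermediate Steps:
K = -500315 (K = 3 - 1*500318 = 3 - 500318 = -500315)
p(o, J) = -18 (p(o, J) = 12 - 6*5 = 12 - 30 = -18)
T(H) = 1/(21 + H) (T(H) = 1/(H + 21) = 1/(21 + H))
K + T(-463) = -500315 + 1/(21 - 463) = -500315 + 1/(-442) = -500315 - 1/442 = -221139231/442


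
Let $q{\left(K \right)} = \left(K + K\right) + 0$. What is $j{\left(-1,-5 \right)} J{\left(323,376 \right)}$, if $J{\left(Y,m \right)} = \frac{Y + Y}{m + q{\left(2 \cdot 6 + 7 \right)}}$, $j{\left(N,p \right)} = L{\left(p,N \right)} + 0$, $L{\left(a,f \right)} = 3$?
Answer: $\frac{323}{69} \approx 4.6812$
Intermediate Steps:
$q{\left(K \right)} = 2 K$ ($q{\left(K \right)} = 2 K + 0 = 2 K$)
$j{\left(N,p \right)} = 3$ ($j{\left(N,p \right)} = 3 + 0 = 3$)
$J{\left(Y,m \right)} = \frac{2 Y}{38 + m}$ ($J{\left(Y,m \right)} = \frac{Y + Y}{m + 2 \left(2 \cdot 6 + 7\right)} = \frac{2 Y}{m + 2 \left(12 + 7\right)} = \frac{2 Y}{m + 2 \cdot 19} = \frac{2 Y}{m + 38} = \frac{2 Y}{38 + m}$)
$j{\left(-1,-5 \right)} J{\left(323,376 \right)} = 3 \cdot 2 \cdot 323 \frac{1}{38 + 376} = 3 \cdot 2 \cdot 323 \cdot \frac{1}{414} = 3 \cdot \frac{323}{207} = \frac{323}{69}$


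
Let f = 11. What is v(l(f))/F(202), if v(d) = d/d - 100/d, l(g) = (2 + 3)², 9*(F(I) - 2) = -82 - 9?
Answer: 27/73 ≈ 0.36986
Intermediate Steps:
F(I) = -73/9 (F(I) = 2 + (-82 - 9)/9 = 2 + (⅑)*(-91) = 2 - 91/9 = -73/9)
l(g) = 25 (l(g) = 5² = 25)
v(d) = 1 - 100/d
v(l(f))/F(202) = ((-100 + 25)/25)/(-73/9) = ((1/25)*(-75))*(-9/73) = -3*(-9/73) = 27/73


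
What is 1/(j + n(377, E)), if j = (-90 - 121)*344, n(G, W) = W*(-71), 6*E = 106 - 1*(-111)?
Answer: -6/450911 ≈ -1.3306e-5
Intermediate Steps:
E = 217/6 (E = (106 - 1*(-111))/6 = (106 + 111)/6 = (1/6)*217 = 217/6 ≈ 36.167)
n(G, W) = -71*W
j = -72584 (j = -211*344 = -72584)
1/(j + n(377, E)) = 1/(-72584 - 71*217/6) = 1/(-72584 - 15407/6) = 1/(-450911/6) = -6/450911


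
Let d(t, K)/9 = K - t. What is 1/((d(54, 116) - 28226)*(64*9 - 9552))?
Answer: 1/248347968 ≈ 4.0266e-9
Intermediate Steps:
d(t, K) = -9*t + 9*K (d(t, K) = 9*(K - t) = -9*t + 9*K)
1/((d(54, 116) - 28226)*(64*9 - 9552)) = 1/(((-9*54 + 9*116) - 28226)*(64*9 - 9552)) = 1/(((-486 + 1044) - 28226)*(576 - 9552)) = 1/((558 - 28226)*(-8976)) = 1/(-27668*(-8976)) = 1/248347968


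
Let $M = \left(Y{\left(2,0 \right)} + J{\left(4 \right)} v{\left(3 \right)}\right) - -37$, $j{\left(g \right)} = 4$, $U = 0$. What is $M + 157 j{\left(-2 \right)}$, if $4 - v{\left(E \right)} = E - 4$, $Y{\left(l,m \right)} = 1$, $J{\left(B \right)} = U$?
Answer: $666$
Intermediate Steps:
$J{\left(B \right)} = 0$
$v{\left(E \right)} = 8 - E$ ($v{\left(E \right)} = 4 - \left(E - 4\right) = 4 - \left(-4 + E\right) = 8 - E$)
$M = 38$ ($M = \left(1 + 0 \left(8 - 3\right)\right) - -37 = \left(1 + 0 \left(8 - 3\right)\right) + 37 = \left(1 + 0 \cdot 5\right) + 37 = \left(1 + 0\right) + 37 = 1 + 37 = 38$)
$M + 157 j{\left(-2 \right)} = 38 + 157 \cdot 4 = 38 + 628 = 666$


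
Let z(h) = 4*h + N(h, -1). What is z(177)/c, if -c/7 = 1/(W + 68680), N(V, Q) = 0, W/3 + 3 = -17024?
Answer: -12460092/7 ≈ -1.7800e+6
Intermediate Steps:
W = -51081 (W = -9 + 3*(-17024) = -9 - 51072 = -51081)
z(h) = 4*h (z(h) = 4*h + 0 = 4*h)
c = -7/17599 (c = -7/(-51081 + 68680) = -7/17599 ≈ -0.00039775)
z(177)/c = (4*177)/(-7/17599) = 708*(-17599/7) = -12460092/7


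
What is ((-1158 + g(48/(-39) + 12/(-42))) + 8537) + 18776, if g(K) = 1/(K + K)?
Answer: 7218689/276 ≈ 26155.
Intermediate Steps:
g(K) = 1/(2*K)
((-1158 + g(48/(-39) + 12/(-42))) + 8537) + 18776 = ((-1158 + 1/(2*(48/(-39) + 12/(-42)))) + 8537) + 18776 = ((-1158 + 1/(2*(48*(-1/39) + 12*(-1/42)))) + 8537) + 18776 = ((-1158 + 1/(2*(-16/13 - 2/7))) + 8537) + 18776 = ((-1158 + 1/(2*(-138/91))) + 8537) + 18776 = ((-1158 + (½)*(-91/138)) + 8537) + 18776 = ((-1158 - 91/276) + 8537) + 18776 = (-319699/276 + 8537) + 18776 = 2036513/276 + 18776 = 7218689/276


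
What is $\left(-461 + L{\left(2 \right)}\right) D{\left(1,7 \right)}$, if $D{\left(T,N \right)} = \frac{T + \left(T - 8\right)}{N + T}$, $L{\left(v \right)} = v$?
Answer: $\frac{1377}{4} \approx 344.25$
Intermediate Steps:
$D{\left(T,N \right)} = \frac{-8 + 2 T}{N + T}$ ($D{\left(T,N \right)} = \frac{T + \left(-8 + T\right)}{N + T} = \frac{-8 + 2 T}{N + T}$)
$\left(-461 + L{\left(2 \right)}\right) D{\left(1,7 \right)} = \left(-461 + 2\right) \frac{2 \left(-4 + 1\right)}{7 + 1} = - 459 \cdot 2 \cdot \frac{1}{8} \left(-3\right) = \left(-459\right) \left(- \frac{3}{4}\right) = \frac{1377}{4}$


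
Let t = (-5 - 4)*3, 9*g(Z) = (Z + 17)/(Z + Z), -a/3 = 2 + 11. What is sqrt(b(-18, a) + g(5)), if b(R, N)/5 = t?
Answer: 4*I*sqrt(1895)/15 ≈ 11.608*I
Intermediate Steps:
a = -39 (a = -3*(2 + 11) = -3*13 = -39)
g(Z) = (17 + Z)/(18*Z) (g(Z) = ((Z + 17)/(Z + Z))/9 = ((17 + Z)/((2*Z)))/9 = ((17 + Z)*(1/(2*Z)))/9 = ((17 + Z)/(2*Z))/9 = (17 + Z)/(18*Z))
t = -27 (t = -9*3 = -27)
b(R, N) = -135 (b(R, N) = 5*(-27) = -135)
sqrt(b(-18, a) + g(5)) = sqrt(-135 + (1/18)*(17 + 5)/5) = sqrt(-135 + (1/18)*(1/5)*22) = sqrt(-135 + 11/45) = sqrt(-6064/45) = 4*I*sqrt(1895)/15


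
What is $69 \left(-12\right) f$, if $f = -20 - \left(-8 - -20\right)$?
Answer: $26496$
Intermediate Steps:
$f = -32$ ($f = -20 - \left(-8 + 20\right) = -20 - 12 = -32$)
$69 \left(-12\right) f = 69 \left(-12\right) \left(-32\right) = \left(-828\right) \left(-32\right) = 26496$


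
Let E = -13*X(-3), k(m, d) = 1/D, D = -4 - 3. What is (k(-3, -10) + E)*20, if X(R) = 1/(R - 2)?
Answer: 344/7 ≈ 49.143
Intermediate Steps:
D = -7
X(R) = 1/(-2 + R)
k(m, d) = -1/7 (k(m, d) = 1/(-7) = -1/7)
E = 13/5 (E = -13/(-2 - 3) = -13/(-5) = -13*(-1/5) = 13/5 ≈ 2.6000)
(k(-3, -10) + E)*20 = (-1/7 + 13/5)*20 = (86/35)*20 = 344/7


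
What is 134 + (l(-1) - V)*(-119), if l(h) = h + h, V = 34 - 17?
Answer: 2395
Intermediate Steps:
V = 17
l(h) = 2*h
134 + (l(-1) - V)*(-119) = 134 + (2*(-1) - 1*17)*(-119) = 134 + (-2 - 17)*(-119) = 134 - 19*(-119) = 134 + 2261 = 2395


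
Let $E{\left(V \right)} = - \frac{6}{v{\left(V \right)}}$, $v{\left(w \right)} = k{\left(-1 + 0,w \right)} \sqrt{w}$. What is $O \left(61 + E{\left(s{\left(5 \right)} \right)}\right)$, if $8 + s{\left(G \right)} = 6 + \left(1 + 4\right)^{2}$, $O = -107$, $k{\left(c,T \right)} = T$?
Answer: $-6527 + \frac{642 \sqrt{23}}{529} \approx -6521.2$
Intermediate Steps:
$v{\left(w \right)} = w^{\frac{3}{2}}$ ($v{\left(w \right)} = w \sqrt{w} = w^{\frac{3}{2}}$)
$s{\left(G \right)} = 23$ ($s{\left(G \right)} = -8 + \left(6 + \left(1 + 4\right)^{2}\right) = -8 + \left(6 + 5^{2}\right) = -8 + \left(6 + 25\right) = -8 + 31 = 23$)
$E{\left(V \right)} = - \frac{6}{V^{\frac{3}{2}}}$
$O \left(61 + E{\left(s{\left(5 \right)} \right)}\right) = - 107 \left(61 - \frac{6}{23 \sqrt{23}}\right) = - 107 \left(61 - 6 \frac{\sqrt{23}}{529}\right) = - 107 \left(61 - \frac{6 \sqrt{23}}{529}\right) = -6527 + \frac{642 \sqrt{23}}{529}$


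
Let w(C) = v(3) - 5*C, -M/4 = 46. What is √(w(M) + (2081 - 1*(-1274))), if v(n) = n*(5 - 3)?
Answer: √4281 ≈ 65.429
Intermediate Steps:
M = -184 (M = -4*46 = -184)
v(n) = 2*n (v(n) = n*2 = 2*n)
w(C) = 6 - 5*C (w(C) = 2*3 - 5*C = 6 - 5*C)
√(w(M) + (2081 - 1*(-1274))) = √((6 - 5*(-184)) + (2081 - 1*(-1274))) = √((6 + 920) + (2081 + 1274)) = √(926 + 3355) = √4281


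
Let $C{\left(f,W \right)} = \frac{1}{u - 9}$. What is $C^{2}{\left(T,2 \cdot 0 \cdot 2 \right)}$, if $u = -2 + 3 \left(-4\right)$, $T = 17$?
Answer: $\frac{1}{529} \approx 0.0018904$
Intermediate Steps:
$u = -14$ ($u = -2 - 12 = -14$)
$C{\left(f,W \right)} = - \frac{1}{23}$ ($C{\left(f,W \right)} = \frac{1}{-14 - 9} = \frac{1}{-23} = - \frac{1}{23}$)
$C^{2}{\left(T,2 \cdot 0 \cdot 2 \right)} = \left(- \frac{1}{23}\right)^{2} = \frac{1}{529}$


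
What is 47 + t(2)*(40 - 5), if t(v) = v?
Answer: 117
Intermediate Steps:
47 + t(2)*(40 - 5) = 47 + 2*(40 - 5) = 47 + 2*35 = 47 + 70 = 117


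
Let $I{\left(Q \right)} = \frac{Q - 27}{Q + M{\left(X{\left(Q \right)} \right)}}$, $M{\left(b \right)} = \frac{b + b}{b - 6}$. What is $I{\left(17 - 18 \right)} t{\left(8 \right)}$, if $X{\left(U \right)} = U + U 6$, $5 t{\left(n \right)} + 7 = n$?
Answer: $- \frac{364}{5} \approx -72.8$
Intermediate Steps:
$t{\left(n \right)} = - \frac{7}{5} + \frac{n}{5}$
$X{\left(U \right)} = 7 U$ ($X{\left(U \right)} = U + 6 U = 7 U$)
$M{\left(b \right)} = \frac{2 b}{-6 + b}$
$I{\left(Q \right)} = \frac{-27 + Q}{Q + \frac{14 Q}{-6 + 7 Q}}$ ($I{\left(Q \right)} = \frac{Q - 27}{Q + \frac{2 \cdot 7 Q}{-6 + 7 Q}} = \frac{-27 + Q}{Q + \frac{14 Q}{-6 + 7 Q}}$)
$I{\left(17 - 18 \right)} t{\left(8 \right)} = \frac{\left(-27 + \left(17 - 18\right)\right) \left(-6 + 7 \left(17 - 18\right)\right)}{\left(17 - 18\right) \left(8 + 7 \left(17 - 18\right)\right)} \left(- \frac{7}{5} + \frac{1}{5} \cdot 8\right) = \frac{\left(-27 + \left(17 - 18\right)\right) \left(-6 + 7 \left(17 - 18\right)\right)}{\left(17 - 18\right) \left(8 + 7 \left(17 - 18\right)\right)} \left(- \frac{7}{5} + \frac{8}{5}\right) = \frac{\left(-27 - 1\right) \left(-6 + 7 \left(-1\right)\right)}{\left(-1\right) \left(8 + 7 \left(-1\right)\right)} \frac{1}{5} = \left(-1\right) \frac{1}{8 - 7} \left(-28\right) \left(-6 - 7\right) \frac{1}{5} = \left(-1\right) 1^{-1} \left(-28\right) \left(-13\right) \frac{1}{5} = \left(-1\right) 1 \left(-28\right) \left(-13\right) \frac{1}{5} = \left(-364\right) \frac{1}{5} = - \frac{364}{5}$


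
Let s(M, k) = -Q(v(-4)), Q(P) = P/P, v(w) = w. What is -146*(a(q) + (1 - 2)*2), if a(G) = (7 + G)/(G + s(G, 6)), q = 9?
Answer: 0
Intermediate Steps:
Q(P) = 1
s(M, k) = -1 (s(M, k) = -1*1 = -1)
a(G) = (7 + G)/(-1 + G) (a(G) = (7 + G)/(G - 1) = (7 + G)/(-1 + G))
-146*(a(q) + (1 - 2)*2) = -146*((7 + 9)/(-1 + 9) + (1 - 2)*2) = -146*(16/8 - 1*2) = -146*((⅛)*16 - 2) = -146*(2 - 2) = -146*0 = 0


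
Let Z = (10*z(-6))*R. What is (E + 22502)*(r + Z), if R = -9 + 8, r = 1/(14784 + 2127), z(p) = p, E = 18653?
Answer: 41758373455/16911 ≈ 2.4693e+6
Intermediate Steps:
r = 1/16911 ≈ 5.9133e-5
R = -1
Z = 60 (Z = (10*(-6))*(-1) = -60*(-1) = 60)
(E + 22502)*(r + Z) = (18653 + 22502)*(1/16911 + 60) = 41155*(1014661/16911) = 41758373455/16911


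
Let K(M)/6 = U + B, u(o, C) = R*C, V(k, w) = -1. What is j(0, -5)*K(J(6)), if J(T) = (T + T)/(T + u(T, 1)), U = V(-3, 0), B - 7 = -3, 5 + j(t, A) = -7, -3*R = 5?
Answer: -216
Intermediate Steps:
R = -5/3 (R = -⅓*5 = -5/3 ≈ -1.6667)
j(t, A) = -12 (j(t, A) = -5 - 7 = -12)
B = 4 (B = 7 - 3 = 4)
u(o, C) = -5*C/3
U = -1
J(T) = 2*T/(-5/3 + T) (J(T) = (T + T)/(T - 5/3*1) = (2*T)/(T - 5/3) = (2*T)/(-5/3 + T) = 2*T/(-5/3 + T))
K(M) = 18 (K(M) = 6*(-1 + 4) = 6*3 = 18)
j(0, -5)*K(J(6)) = -12*18 = -216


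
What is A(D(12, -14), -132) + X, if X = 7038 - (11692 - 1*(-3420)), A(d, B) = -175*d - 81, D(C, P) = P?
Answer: -5705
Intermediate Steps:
A(d, B) = -81 - 175*d
X = -8074 (X = 7038 - (11692 + 3420) = 7038 - 1*15112 = 7038 - 15112 = -8074)
A(D(12, -14), -132) + X = (-81 - 175*(-14)) - 8074 = (-81 + 2450) - 8074 = 2369 - 8074 = -5705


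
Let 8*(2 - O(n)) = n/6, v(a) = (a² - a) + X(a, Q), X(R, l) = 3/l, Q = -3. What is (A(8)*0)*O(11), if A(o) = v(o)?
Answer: 0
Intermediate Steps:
v(a) = -1 + a² - a (v(a) = (a² - a) + 3/(-3) = (a² - a) + 3*(-⅓) = (a² - a) - 1 = -1 + a² - a)
A(o) = -1 + o² - o
O(n) = 2 - n/48 (O(n) = 2 - n/(8*6) = 2 - n/48)
(A(8)*0)*O(11) = ((-1 + 8² - 1*8)*0)*(2 - 1/48*11) = ((-1 + 64 - 8)*0)*(2 - 11/48) = (55*0)*(85/48) = 0*(85/48) = 0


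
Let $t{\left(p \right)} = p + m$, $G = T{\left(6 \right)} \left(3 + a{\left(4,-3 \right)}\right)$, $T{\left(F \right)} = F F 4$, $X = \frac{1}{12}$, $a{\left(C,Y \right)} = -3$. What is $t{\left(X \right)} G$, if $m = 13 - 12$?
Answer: $0$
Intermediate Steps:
$X = \frac{1}{12} \approx 0.083333$
$m = 1$
$T{\left(F \right)} = 4 F^{2}$ ($T{\left(F \right)} = F^{2} \cdot 4 = 4 F^{2}$)
$G = 0$ ($G = 4 \cdot 6^{2} \left(3 - 3\right) = 4 \cdot 36 \cdot 0 = 144 \cdot 0 = 0$)
$t{\left(p \right)} = 1 + p$ ($t{\left(p \right)} = p + 1 = 1 + p$)
$t{\left(X \right)} G = \left(1 + \frac{1}{12}\right) 0 = \frac{13}{12} \cdot 0 = 0$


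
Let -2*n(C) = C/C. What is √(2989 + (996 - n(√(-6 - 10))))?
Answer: √15942/2 ≈ 63.131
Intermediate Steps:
n(C) = -½ (n(C) = -C/(2*C) = -½*1 = -½)
√(2989 + (996 - n(√(-6 - 10)))) = √(2989 + (996 - 1*(-½))) = √(2989 + (996 + ½)) = √(2989 + 1993/2) = √(7971/2) = √15942/2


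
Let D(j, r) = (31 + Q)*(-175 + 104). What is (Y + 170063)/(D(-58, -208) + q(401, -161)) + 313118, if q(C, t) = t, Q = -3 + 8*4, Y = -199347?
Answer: 1384323962/4421 ≈ 3.1312e+5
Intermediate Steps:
Q = 29 (Q = -3 + 32 = 29)
D(j, r) = -4260 (D(j, r) = (31 + 29)*(-175 + 104) = 60*(-71) = -4260)
(Y + 170063)/(D(-58, -208) + q(401, -161)) + 313118 = (-199347 + 170063)/(-4260 - 161) + 313118 = -29284/(-4421) + 313118 = -29284*(-1/4421) + 313118 = 29284/4421 + 313118 = 1384323962/4421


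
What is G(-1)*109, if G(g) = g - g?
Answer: 0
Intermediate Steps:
G(g) = 0
G(-1)*109 = 0*109 = 0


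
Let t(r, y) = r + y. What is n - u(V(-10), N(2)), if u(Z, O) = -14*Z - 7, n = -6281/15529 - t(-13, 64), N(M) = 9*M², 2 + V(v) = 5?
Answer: -37339/15529 ≈ -2.4045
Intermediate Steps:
V(v) = 3 (V(v) = -2 + 5 = 3)
n = -798260/15529 (n = -6281/15529 - (-13 + 64) = -6281*1/15529 - 1*51 = -6281/15529 - 51 = -798260/15529 ≈ -51.404)
u(Z, O) = -7 - 14*Z
n - u(V(-10), N(2)) = -798260/15529 - (-7 - 14*3) = -798260/15529 - (-7 - 42) = -798260/15529 - 1*(-49) = -798260/15529 + 49 = -37339/15529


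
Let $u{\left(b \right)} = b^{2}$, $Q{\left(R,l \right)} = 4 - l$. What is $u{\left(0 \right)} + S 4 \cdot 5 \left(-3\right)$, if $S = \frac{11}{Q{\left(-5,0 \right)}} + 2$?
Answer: $-285$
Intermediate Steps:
$S = \frac{19}{4}$ ($S = \frac{11}{4 - 0} + 2 = \frac{11}{4 + 0} + 2 = \frac{11}{4} + 2 = \frac{19}{4} \approx 4.75$)
$u{\left(0 \right)} + S 4 \cdot 5 \left(-3\right) = 0^{2} + \frac{19 \cdot 4 \cdot 5 \left(-3\right)}{4} = 0 + \frac{19 \cdot 20 \left(-3\right)}{4} = 0 + \frac{19}{4} \left(-60\right) = 0 - 285 = -285$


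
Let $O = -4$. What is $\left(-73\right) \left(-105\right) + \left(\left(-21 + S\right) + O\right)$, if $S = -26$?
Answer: $7614$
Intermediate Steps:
$\left(-73\right) \left(-105\right) + \left(\left(-21 + S\right) + O\right) = \left(-73\right) \left(-105\right) - 51 = 7665 - 51 = 7614$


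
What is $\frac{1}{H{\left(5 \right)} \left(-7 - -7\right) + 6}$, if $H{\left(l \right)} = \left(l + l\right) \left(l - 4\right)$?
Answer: $\frac{1}{6} \approx 0.16667$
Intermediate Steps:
$H{\left(l \right)} = 2 l \left(-4 + l\right)$
$\frac{1}{H{\left(5 \right)} \left(-7 - -7\right) + 6} = \frac{1}{2 \cdot 5 \left(-4 + 5\right) \left(-7 - -7\right) + 6} = \frac{1}{2 \cdot 5 \cdot 1 \left(-7 + 7\right) + 6} = \frac{1}{10 \cdot 0 + 6} = \frac{1}{0 + 6} = \frac{1}{6}$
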